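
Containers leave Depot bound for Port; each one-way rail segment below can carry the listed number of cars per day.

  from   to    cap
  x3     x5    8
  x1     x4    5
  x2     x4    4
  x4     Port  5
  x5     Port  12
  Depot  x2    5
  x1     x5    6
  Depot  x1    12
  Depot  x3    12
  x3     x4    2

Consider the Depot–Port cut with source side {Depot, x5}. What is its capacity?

Edges leaving {Depot, x5}: Depot→x1 (12), Depot→x2 (5), Depot→x3 (12), x5→Port (12).
Cut capacity = 12 + 5 + 12 + 12 = 41.

41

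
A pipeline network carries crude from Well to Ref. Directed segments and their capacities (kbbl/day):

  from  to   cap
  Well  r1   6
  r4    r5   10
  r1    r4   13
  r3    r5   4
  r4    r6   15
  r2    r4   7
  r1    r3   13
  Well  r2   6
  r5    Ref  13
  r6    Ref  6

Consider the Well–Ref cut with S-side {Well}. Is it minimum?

Given cut capacity: 6 + 6 = 12.
Augment Well→r1→r3→r5→Ref: bottleneck 4, flow now 4.
Augment Well→r1→r4→r5→Ref: bottleneck 2, flow now 6.
Augment Well→r2→r4→r5→Ref: bottleneck 6, flow now 12.
No augmenting path remains; maximum flow = 12.
Cut capacity 12 equals the max flow, so it is a minimum cut.

Yes — it is a minimum cut (capacity 12).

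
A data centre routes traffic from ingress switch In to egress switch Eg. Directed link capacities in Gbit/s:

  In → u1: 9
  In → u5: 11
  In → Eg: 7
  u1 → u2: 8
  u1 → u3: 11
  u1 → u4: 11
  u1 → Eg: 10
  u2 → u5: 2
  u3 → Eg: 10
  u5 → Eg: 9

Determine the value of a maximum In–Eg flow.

25

Augment In→Eg: bottleneck 7, flow now 7.
Augment In→u1→Eg: bottleneck 9, flow now 16.
Augment In→u5→Eg: bottleneck 9, flow now 25.
No augmenting path remains; maximum flow = 25.
In the residual graph, reachable from In: {In, u5}.
Min-cut edges: In→u1 (9), In→Eg (7), u5→Eg (9); capacity 9 + 7 + 9 = 25.
This cut is saturated, so no flow can exceed 25.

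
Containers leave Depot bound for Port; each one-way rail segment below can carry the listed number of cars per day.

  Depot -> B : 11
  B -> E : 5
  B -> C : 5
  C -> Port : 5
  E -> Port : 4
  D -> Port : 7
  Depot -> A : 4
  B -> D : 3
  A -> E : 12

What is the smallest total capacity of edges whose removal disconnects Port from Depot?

Augment Depot→A→E→Port: bottleneck 4, flow now 4.
Augment Depot→B→C→Port: bottleneck 5, flow now 9.
Augment Depot→B→D→Port: bottleneck 3, flow now 12.
No augmenting path remains; maximum flow = 12.
By max-flow min-cut, the minimum cut capacity equals the max flow.
In the residual graph, reachable from Depot: {Depot, A, B, E}.
Min-cut edges: B→C (5), B→D (3), E→Port (4); capacity 5 + 3 + 4 = 12.

12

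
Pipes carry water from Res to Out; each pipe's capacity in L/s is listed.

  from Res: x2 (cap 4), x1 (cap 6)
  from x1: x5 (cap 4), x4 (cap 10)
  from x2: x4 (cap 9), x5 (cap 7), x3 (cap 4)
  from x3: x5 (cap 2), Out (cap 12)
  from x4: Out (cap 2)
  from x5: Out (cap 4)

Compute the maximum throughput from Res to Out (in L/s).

10

Augment Res→x1→x4→Out: bottleneck 2, flow now 2.
Augment Res→x1→x5→Out: bottleneck 4, flow now 6.
Augment Res→x2→x3→Out: bottleneck 4, flow now 10.
No augmenting path remains; maximum flow = 10.
In the residual graph, reachable from Res: {Res}.
Min-cut edges: Res→x1 (6), Res→x2 (4); capacity 6 + 4 = 10.
This cut is saturated, so no flow can exceed 10.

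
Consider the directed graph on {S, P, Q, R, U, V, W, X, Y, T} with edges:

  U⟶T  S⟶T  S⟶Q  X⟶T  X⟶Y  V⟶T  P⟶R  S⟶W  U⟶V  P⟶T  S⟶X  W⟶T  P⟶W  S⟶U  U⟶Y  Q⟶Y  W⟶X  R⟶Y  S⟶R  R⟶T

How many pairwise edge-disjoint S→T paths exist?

Assign every edge capacity 1; by Menger, the answer equals the max flow.
Path S→T (+1); total 1.
Path S→R→T (+1); total 2.
Path S→U→T (+1); total 3.
Path S→W→T (+1); total 4.
Path S→X→T (+1); total 5.
No residual S→T path; max flow = 5.
Certifying cut of size 5: {S→R, S→T, S→U, S→W, S→X}.

5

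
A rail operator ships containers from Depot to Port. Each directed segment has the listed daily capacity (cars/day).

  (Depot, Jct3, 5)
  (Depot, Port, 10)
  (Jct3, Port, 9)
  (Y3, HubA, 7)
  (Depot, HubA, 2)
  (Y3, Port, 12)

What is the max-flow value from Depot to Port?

Augment Depot→Port: bottleneck 10, flow now 10.
Augment Depot→Jct3→Port: bottleneck 5, flow now 15.
No augmenting path remains; maximum flow = 15.
In the residual graph, reachable from Depot: {Depot, HubA}.
Min-cut edges: Depot→Jct3 (5), Depot→Port (10); capacity 5 + 10 = 15.
This cut is saturated, so no flow can exceed 15.

15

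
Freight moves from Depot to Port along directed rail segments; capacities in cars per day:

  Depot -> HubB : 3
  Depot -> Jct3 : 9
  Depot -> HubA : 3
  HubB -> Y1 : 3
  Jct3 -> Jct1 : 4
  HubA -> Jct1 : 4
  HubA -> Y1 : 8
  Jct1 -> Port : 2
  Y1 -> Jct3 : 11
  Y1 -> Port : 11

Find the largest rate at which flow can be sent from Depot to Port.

8

Augment Depot→HubB→Y1→Port: bottleneck 3, flow now 3.
Augment Depot→Jct3→Jct1→Port: bottleneck 2, flow now 5.
Augment Depot→HubA→Y1→Port: bottleneck 3, flow now 8.
No augmenting path remains; maximum flow = 8.
In the residual graph, reachable from Depot: {Depot, Jct3, Jct1}.
Min-cut edges: Depot→HubB (3), Depot→HubA (3), Jct1→Port (2); capacity 3 + 3 + 2 = 8.
This cut is saturated, so no flow can exceed 8.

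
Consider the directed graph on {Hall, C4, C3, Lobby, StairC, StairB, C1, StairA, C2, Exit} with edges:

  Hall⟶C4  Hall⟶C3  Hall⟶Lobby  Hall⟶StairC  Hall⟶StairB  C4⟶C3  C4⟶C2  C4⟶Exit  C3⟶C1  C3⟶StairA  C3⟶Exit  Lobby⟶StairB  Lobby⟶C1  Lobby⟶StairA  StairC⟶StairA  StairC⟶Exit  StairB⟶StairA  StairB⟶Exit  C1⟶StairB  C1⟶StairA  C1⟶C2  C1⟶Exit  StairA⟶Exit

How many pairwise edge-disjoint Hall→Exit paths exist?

Assign every edge capacity 1; by Menger, the answer equals the max flow.
Path Hall→C4→Exit (+1); total 1.
Path Hall→C3→Exit (+1); total 2.
Path Hall→StairC→Exit (+1); total 3.
Path Hall→StairB→Exit (+1); total 4.
Path Hall→Lobby→C1→Exit (+1); total 5.
No residual Hall→Exit path; max flow = 5.
Certifying cut of size 5: {Hall→C3, Hall→C4, Hall→Lobby, Hall→StairB, Hall→StairC}.

5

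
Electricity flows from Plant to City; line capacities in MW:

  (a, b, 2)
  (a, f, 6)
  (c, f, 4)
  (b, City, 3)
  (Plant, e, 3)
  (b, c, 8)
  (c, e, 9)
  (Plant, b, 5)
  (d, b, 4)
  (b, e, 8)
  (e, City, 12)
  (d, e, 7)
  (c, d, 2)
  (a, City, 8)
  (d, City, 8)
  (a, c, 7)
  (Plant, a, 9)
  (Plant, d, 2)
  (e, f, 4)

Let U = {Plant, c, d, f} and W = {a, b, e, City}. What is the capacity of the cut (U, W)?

45

Edges leaving {Plant, c, d, f}: Plant→a (9), Plant→b (5), Plant→e (3), c→e (9), d→b (4), d→e (7), d→City (8).
Cut capacity = 9 + 5 + 3 + 9 + 4 + 7 + 8 = 45.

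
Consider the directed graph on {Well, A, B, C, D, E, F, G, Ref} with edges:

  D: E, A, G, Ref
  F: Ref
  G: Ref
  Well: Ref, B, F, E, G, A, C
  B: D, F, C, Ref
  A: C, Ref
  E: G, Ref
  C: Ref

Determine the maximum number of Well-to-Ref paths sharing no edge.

Assign every edge capacity 1; by Menger, the answer equals the max flow.
Path Well→Ref (+1); total 1.
Path Well→A→Ref (+1); total 2.
Path Well→B→Ref (+1); total 3.
Path Well→C→Ref (+1); total 4.
Path Well→E→Ref (+1); total 5.
Path Well→F→Ref (+1); total 6.
Path Well→G→Ref (+1); total 7.
No residual Well→Ref path; max flow = 7.
Certifying cut of size 7: {Well→A, Well→B, Well→C, Well→E, Well→F, Well→G, Well→Ref}.

7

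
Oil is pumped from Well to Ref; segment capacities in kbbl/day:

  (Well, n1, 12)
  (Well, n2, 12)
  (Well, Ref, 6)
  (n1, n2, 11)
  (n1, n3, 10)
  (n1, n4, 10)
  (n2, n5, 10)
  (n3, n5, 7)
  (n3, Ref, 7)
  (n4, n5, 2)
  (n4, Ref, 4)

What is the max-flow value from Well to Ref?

Augment Well→Ref: bottleneck 6, flow now 6.
Augment Well→n1→n3→Ref: bottleneck 7, flow now 13.
Augment Well→n1→n4→Ref: bottleneck 4, flow now 17.
No augmenting path remains; maximum flow = 17.
In the residual graph, reachable from Well: {Well, n1, n2, n3, n4, n5}.
Min-cut edges: Well→Ref (6), n3→Ref (7), n4→Ref (4); capacity 6 + 7 + 4 = 17.
This cut is saturated, so no flow can exceed 17.

17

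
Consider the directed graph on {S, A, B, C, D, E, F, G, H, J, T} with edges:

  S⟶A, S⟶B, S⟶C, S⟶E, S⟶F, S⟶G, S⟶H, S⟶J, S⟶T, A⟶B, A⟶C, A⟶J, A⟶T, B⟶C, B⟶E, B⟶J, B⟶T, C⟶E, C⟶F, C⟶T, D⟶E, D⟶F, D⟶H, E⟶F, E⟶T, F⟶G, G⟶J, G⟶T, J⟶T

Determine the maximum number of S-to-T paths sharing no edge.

Assign every edge capacity 1; by Menger, the answer equals the max flow.
Path S→T (+1); total 1.
Path S→A→T (+1); total 2.
Path S→B→T (+1); total 3.
Path S→C→T (+1); total 4.
Path S→E→T (+1); total 5.
Path S→G→T (+1); total 6.
Path S→J→T (+1); total 7.
No residual S→T path; max flow = 7.
Certifying cut of size 7: {G→T, J→T, S→A, S→B, S→C, S→E, S→T}.

7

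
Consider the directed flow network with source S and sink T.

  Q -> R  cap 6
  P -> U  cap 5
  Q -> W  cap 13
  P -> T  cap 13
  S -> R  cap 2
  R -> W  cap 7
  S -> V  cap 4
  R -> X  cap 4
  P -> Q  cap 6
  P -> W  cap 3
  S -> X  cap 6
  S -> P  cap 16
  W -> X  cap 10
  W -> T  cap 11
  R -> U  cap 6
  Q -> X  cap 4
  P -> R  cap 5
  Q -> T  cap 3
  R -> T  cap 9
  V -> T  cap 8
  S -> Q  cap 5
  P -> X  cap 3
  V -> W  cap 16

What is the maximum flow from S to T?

27

Augment S→P→T: bottleneck 13, flow now 13.
Augment S→Q→T: bottleneck 3, flow now 16.
Augment S→R→T: bottleneck 2, flow now 18.
Augment S→V→T: bottleneck 4, flow now 22.
Augment S→P→R→T: bottleneck 3, flow now 25.
Augment S→Q→R→T: bottleneck 2, flow now 27.
No augmenting path remains; maximum flow = 27.
In the residual graph, reachable from S: {S, X}.
Min-cut edges: S→P (16), S→Q (5), S→R (2), S→V (4); capacity 16 + 5 + 2 + 4 = 27.
This cut is saturated, so no flow can exceed 27.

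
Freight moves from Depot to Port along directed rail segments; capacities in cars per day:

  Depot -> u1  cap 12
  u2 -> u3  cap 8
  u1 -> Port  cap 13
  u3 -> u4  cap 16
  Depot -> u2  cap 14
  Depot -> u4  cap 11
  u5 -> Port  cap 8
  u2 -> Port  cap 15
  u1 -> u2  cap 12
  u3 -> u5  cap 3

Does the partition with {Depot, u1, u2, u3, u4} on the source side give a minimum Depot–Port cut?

Given cut capacity: 13 + 15 + 3 = 31.
Augment Depot→u1→Port: bottleneck 12, flow now 12.
Augment Depot→u2→Port: bottleneck 14, flow now 26.
No augmenting path remains; maximum flow = 26.
In the residual graph, reachable from Depot: {Depot, u4}.
Min-cut edges: Depot→u1 (12), Depot→u2 (14); capacity 12 + 14 = 26.
Cut capacity 31 exceeds the max flow 26, so it is not minimum.

No — its capacity is 31, but the minimum cut has capacity 26.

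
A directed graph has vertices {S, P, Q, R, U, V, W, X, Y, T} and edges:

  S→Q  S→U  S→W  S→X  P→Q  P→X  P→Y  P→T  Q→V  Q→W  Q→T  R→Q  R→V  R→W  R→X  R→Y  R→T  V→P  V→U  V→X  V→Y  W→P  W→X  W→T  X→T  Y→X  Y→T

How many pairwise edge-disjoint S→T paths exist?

Assign every edge capacity 1; by Menger, the answer equals the max flow.
Path S→Q→T (+1); total 1.
Path S→W→T (+1); total 2.
Path S→X→T (+1); total 3.
No residual S→T path; max flow = 3.
Certifying cut of size 3: {S→Q, S→W, S→X}.

3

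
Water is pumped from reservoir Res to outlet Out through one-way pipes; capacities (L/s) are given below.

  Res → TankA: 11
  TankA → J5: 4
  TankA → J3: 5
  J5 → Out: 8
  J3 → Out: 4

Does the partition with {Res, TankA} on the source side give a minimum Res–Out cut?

Given cut capacity: 4 + 5 = 9.
Augment Res→TankA→J5→Out: bottleneck 4, flow now 4.
Augment Res→TankA→J3→Out: bottleneck 4, flow now 8.
No augmenting path remains; maximum flow = 8.
In the residual graph, reachable from Res: {Res, TankA, J3}.
Min-cut edges: TankA→J5 (4), J3→Out (4); capacity 4 + 4 = 8.
Cut capacity 9 exceeds the max flow 8, so it is not minimum.

No — its capacity is 9, but the minimum cut has capacity 8.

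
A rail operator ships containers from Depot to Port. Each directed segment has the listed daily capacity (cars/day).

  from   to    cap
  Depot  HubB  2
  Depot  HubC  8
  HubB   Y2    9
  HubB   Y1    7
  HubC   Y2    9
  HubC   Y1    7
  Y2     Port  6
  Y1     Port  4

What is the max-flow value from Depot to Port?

10

Augment Depot→HubB→Y2→Port: bottleneck 2, flow now 2.
Augment Depot→HubC→Y2→Port: bottleneck 4, flow now 6.
Augment Depot→HubC→Y1→Port: bottleneck 4, flow now 10.
No augmenting path remains; maximum flow = 10.
In the residual graph, reachable from Depot: {Depot}.
Min-cut edges: Depot→HubB (2), Depot→HubC (8); capacity 2 + 8 = 10.
This cut is saturated, so no flow can exceed 10.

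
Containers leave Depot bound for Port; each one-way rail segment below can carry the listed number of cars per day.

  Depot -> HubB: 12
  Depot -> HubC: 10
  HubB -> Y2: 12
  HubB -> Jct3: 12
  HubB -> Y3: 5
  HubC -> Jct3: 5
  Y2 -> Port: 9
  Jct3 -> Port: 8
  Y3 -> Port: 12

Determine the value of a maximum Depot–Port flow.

Augment Depot→HubB→Y2→Port: bottleneck 9, flow now 9.
Augment Depot→HubB→Jct3→Port: bottleneck 3, flow now 12.
Augment Depot→HubC→Jct3→Port: bottleneck 5, flow now 17.
No augmenting path remains; maximum flow = 17.
In the residual graph, reachable from Depot: {Depot, HubC}.
Min-cut edges: Depot→HubB (12), HubC→Jct3 (5); capacity 12 + 5 = 17.
This cut is saturated, so no flow can exceed 17.

17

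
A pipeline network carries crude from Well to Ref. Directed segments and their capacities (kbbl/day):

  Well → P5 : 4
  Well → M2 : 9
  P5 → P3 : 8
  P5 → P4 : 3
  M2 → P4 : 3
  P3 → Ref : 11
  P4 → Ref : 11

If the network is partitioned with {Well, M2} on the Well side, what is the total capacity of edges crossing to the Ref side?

Edges leaving {Well, M2}: Well→P5 (4), M2→P4 (3).
Cut capacity = 4 + 3 = 7.

7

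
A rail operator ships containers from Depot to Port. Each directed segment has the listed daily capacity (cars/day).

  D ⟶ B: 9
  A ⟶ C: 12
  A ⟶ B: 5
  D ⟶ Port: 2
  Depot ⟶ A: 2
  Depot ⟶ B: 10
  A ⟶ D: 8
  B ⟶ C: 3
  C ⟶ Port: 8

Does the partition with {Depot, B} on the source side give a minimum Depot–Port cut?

Given cut capacity: 2 + 3 = 5.
Augment Depot→A→C→Port: bottleneck 2, flow now 2.
Augment Depot→B→C→Port: bottleneck 3, flow now 5.
No augmenting path remains; maximum flow = 5.
Cut capacity 5 equals the max flow, so it is a minimum cut.

Yes — it is a minimum cut (capacity 5).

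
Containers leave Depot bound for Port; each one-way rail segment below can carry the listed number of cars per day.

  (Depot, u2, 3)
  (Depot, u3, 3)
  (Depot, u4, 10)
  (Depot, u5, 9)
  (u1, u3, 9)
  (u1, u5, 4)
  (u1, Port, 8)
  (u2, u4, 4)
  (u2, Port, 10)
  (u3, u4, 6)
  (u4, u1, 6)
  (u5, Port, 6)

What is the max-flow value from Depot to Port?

Augment Depot→u2→Port: bottleneck 3, flow now 3.
Augment Depot→u5→Port: bottleneck 6, flow now 9.
Augment Depot→u4→u1→Port: bottleneck 6, flow now 15.
No augmenting path remains; maximum flow = 15.
In the residual graph, reachable from Depot: {Depot, u3, u4, u5}.
Min-cut edges: Depot→u2 (3), u4→u1 (6), u5→Port (6); capacity 3 + 6 + 6 = 15.
This cut is saturated, so no flow can exceed 15.

15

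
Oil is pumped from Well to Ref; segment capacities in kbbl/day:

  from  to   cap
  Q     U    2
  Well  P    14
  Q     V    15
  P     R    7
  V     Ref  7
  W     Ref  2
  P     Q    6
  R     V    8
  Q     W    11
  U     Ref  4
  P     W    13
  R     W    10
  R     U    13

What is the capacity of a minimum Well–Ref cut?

13

Augment Well→P→W→Ref: bottleneck 2, flow now 2.
Augment Well→P→Q→U→Ref: bottleneck 2, flow now 4.
Augment Well→P→Q→V→Ref: bottleneck 4, flow now 8.
Augment Well→P→R→U→Ref: bottleneck 2, flow now 10.
Augment Well→P→R→V→Ref: bottleneck 3, flow now 13.
No augmenting path remains; maximum flow = 13.
By max-flow min-cut, the minimum cut capacity equals the max flow.
In the residual graph, reachable from Well: {Well, P, Q, R, U, V, W}.
Min-cut edges: U→Ref (4), V→Ref (7), W→Ref (2); capacity 4 + 7 + 2 = 13.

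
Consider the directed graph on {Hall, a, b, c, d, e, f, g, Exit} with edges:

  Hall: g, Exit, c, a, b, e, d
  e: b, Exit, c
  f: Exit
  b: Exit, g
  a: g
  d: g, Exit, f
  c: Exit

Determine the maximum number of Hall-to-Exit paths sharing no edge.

Assign every edge capacity 1; by Menger, the answer equals the max flow.
Path Hall→Exit (+1); total 1.
Path Hall→b→Exit (+1); total 2.
Path Hall→c→Exit (+1); total 3.
Path Hall→d→Exit (+1); total 4.
Path Hall→e→Exit (+1); total 5.
No residual Hall→Exit path; max flow = 5.
Certifying cut of size 5: {Hall→Exit, Hall→b, Hall→c, Hall→d, Hall→e}.

5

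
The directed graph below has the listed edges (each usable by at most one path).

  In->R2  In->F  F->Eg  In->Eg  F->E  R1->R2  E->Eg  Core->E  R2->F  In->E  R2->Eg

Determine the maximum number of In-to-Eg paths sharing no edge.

Assign every edge capacity 1; by Menger, the answer equals the max flow.
Path In→Eg (+1); total 1.
Path In→R2→Eg (+1); total 2.
Path In→F→Eg (+1); total 3.
Path In→E→Eg (+1); total 4.
No residual In→Eg path; max flow = 4.
Certifying cut of size 4: {In→E, In→Eg, In→F, In→R2}.

4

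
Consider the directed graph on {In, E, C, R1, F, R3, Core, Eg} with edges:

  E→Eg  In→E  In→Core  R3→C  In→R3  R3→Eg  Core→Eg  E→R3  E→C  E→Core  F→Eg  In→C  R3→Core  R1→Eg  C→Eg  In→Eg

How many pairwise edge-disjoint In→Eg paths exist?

5

Assign every edge capacity 1; by Menger, the answer equals the max flow.
Path In→Eg (+1); total 1.
Path In→E→Eg (+1); total 2.
Path In→C→Eg (+1); total 3.
Path In→R3→Eg (+1); total 4.
Path In→Core→Eg (+1); total 5.
No residual In→Eg path; max flow = 5.
Certifying cut of size 5: {In→C, In→Core, In→E, In→Eg, In→R3}.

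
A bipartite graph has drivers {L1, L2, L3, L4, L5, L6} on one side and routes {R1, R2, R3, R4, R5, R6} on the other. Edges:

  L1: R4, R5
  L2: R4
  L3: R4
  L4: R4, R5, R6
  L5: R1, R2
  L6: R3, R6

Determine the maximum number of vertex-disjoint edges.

Unit-capacity flow: source→left, listed edges, right→sink; max matching = max flow.
Augmenting path L1→R4 (+1); matched 1.
Augmenting path L4→R5 (+1); matched 2.
Augmenting path L5→R1 (+1); matched 3.
Augmenting path L6→R3 (+1); matched 4.
Augmenting path L2→R4→L1→R5→L4→R6 (+1); matched 5.
No augmenting path remains; maximum matching = 5.
König certificate: {L1, L4, L5, L6, R4} is a vertex cover of size 5 (every listed pair touches it), so no matching can be larger.

5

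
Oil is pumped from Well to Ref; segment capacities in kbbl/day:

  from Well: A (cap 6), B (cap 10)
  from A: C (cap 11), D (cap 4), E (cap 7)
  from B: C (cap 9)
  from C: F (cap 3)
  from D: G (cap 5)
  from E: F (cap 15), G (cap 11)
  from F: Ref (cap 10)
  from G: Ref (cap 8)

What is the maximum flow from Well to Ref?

Augment Well→A→C→F→Ref: bottleneck 3, flow now 3.
Augment Well→A→D→G→Ref: bottleneck 3, flow now 6.
Augment Well→B→C→A→D→G→Ref: bottleneck 1, flow now 7. (uses reverse residual edge)
Augment Well→B→C→A→E→F→Ref: bottleneck 2, flow now 9. (uses reverse residual edge)
No augmenting path remains; maximum flow = 9.
In the residual graph, reachable from Well: {Well, B, C}.
Min-cut edges: Well→A (6), C→F (3); capacity 6 + 3 = 9.
This cut is saturated, so no flow can exceed 9.

9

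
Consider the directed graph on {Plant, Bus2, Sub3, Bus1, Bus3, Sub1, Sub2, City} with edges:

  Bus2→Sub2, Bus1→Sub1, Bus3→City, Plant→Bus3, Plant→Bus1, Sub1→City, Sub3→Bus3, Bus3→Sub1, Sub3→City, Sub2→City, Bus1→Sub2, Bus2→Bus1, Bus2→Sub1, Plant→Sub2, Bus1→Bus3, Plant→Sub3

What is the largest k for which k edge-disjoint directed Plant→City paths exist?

4

Assign every edge capacity 1; by Menger, the answer equals the max flow.
Path Plant→Sub3→City (+1); total 1.
Path Plant→Bus3→City (+1); total 2.
Path Plant→Sub2→City (+1); total 3.
Path Plant→Bus1→Sub1→City (+1); total 4.
No residual Plant→City path; max flow = 4.
Certifying cut of size 4: {Plant→Bus1, Plant→Bus3, Plant→Sub2, Plant→Sub3}.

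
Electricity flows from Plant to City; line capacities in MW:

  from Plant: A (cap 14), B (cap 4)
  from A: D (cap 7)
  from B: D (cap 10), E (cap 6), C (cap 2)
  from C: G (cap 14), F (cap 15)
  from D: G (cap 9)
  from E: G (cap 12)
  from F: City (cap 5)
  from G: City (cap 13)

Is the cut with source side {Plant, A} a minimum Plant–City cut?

Given cut capacity: 4 + 7 = 11.
Augment Plant→A→D→G→City: bottleneck 7, flow now 7.
Augment Plant→B→C→F→City: bottleneck 2, flow now 9.
Augment Plant→B→D→G→City: bottleneck 2, flow now 11.
No augmenting path remains; maximum flow = 11.
Cut capacity 11 equals the max flow, so it is a minimum cut.

Yes — it is a minimum cut (capacity 11).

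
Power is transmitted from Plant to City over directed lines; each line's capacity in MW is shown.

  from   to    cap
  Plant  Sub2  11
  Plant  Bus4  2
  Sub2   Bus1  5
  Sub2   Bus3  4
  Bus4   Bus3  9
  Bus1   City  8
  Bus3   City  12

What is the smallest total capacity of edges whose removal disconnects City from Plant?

11

Augment Plant→Sub2→Bus1→City: bottleneck 5, flow now 5.
Augment Plant→Sub2→Bus3→City: bottleneck 4, flow now 9.
Augment Plant→Bus4→Bus3→City: bottleneck 2, flow now 11.
No augmenting path remains; maximum flow = 11.
By max-flow min-cut, the minimum cut capacity equals the max flow.
In the residual graph, reachable from Plant: {Plant, Sub2}.
Min-cut edges: Plant→Bus4 (2), Sub2→Bus1 (5), Sub2→Bus3 (4); capacity 2 + 5 + 4 = 11.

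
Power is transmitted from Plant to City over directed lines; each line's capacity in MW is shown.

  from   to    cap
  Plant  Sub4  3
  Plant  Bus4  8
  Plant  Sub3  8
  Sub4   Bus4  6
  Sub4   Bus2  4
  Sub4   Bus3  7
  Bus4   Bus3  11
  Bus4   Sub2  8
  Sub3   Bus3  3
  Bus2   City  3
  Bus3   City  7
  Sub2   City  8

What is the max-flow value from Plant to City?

14

Augment Plant→Sub4→Bus2→City: bottleneck 3, flow now 3.
Augment Plant→Bus4→Bus3→City: bottleneck 7, flow now 10.
Augment Plant→Bus4→Sub2→City: bottleneck 1, flow now 11.
Augment Plant→Sub3→Bus3→Bus4→Sub2→City: bottleneck 3, flow now 14. (uses reverse residual edge)
No augmenting path remains; maximum flow = 14.
In the residual graph, reachable from Plant: {Plant, Sub3}.
Min-cut edges: Plant→Sub4 (3), Plant→Bus4 (8), Sub3→Bus3 (3); capacity 3 + 8 + 3 = 14.
This cut is saturated, so no flow can exceed 14.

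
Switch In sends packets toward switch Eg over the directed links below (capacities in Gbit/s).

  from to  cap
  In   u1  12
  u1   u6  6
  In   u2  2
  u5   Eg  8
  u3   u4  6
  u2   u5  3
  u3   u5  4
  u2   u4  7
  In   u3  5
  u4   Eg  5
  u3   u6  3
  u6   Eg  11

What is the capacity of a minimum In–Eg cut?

Augment In→u1→u6→Eg: bottleneck 6, flow now 6.
Augment In→u2→u4→Eg: bottleneck 2, flow now 8.
Augment In→u3→u4→Eg: bottleneck 3, flow now 11.
Augment In→u3→u5→Eg: bottleneck 2, flow now 13.
No augmenting path remains; maximum flow = 13.
By max-flow min-cut, the minimum cut capacity equals the max flow.
In the residual graph, reachable from In: {In, u1}.
Min-cut edges: In→u2 (2), In→u3 (5), u1→u6 (6); capacity 2 + 5 + 6 = 13.

13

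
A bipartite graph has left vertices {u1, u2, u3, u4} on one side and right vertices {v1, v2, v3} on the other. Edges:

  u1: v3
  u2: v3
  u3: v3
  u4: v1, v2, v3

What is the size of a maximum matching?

Unit-capacity flow: source→left, listed edges, right→sink; max matching = max flow.
Augmenting path u1→v3 (+1); matched 1.
Augmenting path u4→v1 (+1); matched 2.
No augmenting path remains; maximum matching = 2.
König certificate: {u4, v3} is a vertex cover of size 2 (every listed pair touches it), so no matching can be larger.

2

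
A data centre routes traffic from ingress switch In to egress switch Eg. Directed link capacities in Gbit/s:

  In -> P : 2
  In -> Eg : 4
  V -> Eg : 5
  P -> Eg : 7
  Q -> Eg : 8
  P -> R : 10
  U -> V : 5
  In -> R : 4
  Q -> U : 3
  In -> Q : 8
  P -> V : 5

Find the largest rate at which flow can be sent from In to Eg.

Augment In→Eg: bottleneck 4, flow now 4.
Augment In→P→Eg: bottleneck 2, flow now 6.
Augment In→Q→Eg: bottleneck 8, flow now 14.
No augmenting path remains; maximum flow = 14.
In the residual graph, reachable from In: {In, R}.
Min-cut edges: In→P (2), In→Q (8), In→Eg (4); capacity 2 + 8 + 4 = 14.
This cut is saturated, so no flow can exceed 14.

14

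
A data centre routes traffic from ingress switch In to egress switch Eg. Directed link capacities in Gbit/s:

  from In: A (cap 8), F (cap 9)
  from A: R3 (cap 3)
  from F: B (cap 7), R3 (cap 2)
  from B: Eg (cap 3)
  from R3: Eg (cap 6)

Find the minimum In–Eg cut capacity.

8

Augment In→A→R3→Eg: bottleneck 3, flow now 3.
Augment In→F→B→Eg: bottleneck 3, flow now 6.
Augment In→F→R3→Eg: bottleneck 2, flow now 8.
No augmenting path remains; maximum flow = 8.
By max-flow min-cut, the minimum cut capacity equals the max flow.
In the residual graph, reachable from In: {In, A, F, B}.
Min-cut edges: A→R3 (3), F→R3 (2), B→Eg (3); capacity 3 + 2 + 3 = 8.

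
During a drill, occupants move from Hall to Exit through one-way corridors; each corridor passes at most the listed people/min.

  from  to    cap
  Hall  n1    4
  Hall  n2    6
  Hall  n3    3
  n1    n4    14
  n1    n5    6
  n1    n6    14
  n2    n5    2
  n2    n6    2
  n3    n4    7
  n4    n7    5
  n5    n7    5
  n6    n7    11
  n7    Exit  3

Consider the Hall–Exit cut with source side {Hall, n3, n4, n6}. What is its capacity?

Edges leaving {Hall, n3, n4, n6}: Hall→n1 (4), Hall→n2 (6), n4→n7 (5), n6→n7 (11).
Cut capacity = 4 + 6 + 5 + 11 = 26.

26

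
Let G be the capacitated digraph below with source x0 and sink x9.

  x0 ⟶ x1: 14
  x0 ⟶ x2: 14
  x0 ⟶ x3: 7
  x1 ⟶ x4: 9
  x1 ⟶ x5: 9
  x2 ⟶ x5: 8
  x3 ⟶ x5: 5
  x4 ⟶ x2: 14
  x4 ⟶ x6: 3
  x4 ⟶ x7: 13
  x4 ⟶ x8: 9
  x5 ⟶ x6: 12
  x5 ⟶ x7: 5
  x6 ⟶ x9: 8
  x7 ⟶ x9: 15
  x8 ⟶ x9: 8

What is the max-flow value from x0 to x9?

Augment x0→x1→x4→x6→x9: bottleneck 3, flow now 3.
Augment x0→x1→x4→x7→x9: bottleneck 6, flow now 9.
Augment x0→x1→x5→x6→x9: bottleneck 5, flow now 14.
Augment x0→x2→x5→x7→x9: bottleneck 5, flow now 19.
Augment x0→x2→x5→x6→x4→x7→x9: bottleneck 3, flow now 22. (uses reverse residual edge)
No augmenting path remains; maximum flow = 22.
In the residual graph, reachable from x0: {x0, x1, x2, x3, x5, x6}.
Min-cut edges: x1→x4 (9), x5→x7 (5), x6→x9 (8); capacity 9 + 5 + 8 = 22.
This cut is saturated, so no flow can exceed 22.

22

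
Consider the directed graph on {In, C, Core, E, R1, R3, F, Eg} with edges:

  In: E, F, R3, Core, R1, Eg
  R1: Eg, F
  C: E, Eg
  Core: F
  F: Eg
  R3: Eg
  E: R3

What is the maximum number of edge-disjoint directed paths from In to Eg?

Assign every edge capacity 1; by Menger, the answer equals the max flow.
Path In→Eg (+1); total 1.
Path In→R1→Eg (+1); total 2.
Path In→R3→Eg (+1); total 3.
Path In→F→Eg (+1); total 4.
No residual In→Eg path; max flow = 4.
Certifying cut of size 4: {F→Eg, In→Eg, In→R1, R3→Eg}.

4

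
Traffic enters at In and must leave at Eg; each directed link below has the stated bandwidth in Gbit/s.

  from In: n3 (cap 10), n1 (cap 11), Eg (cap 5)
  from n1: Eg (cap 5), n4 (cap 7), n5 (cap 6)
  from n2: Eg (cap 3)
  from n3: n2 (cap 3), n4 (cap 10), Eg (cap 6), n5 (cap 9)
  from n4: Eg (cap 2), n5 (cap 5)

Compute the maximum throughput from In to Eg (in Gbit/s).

Augment In→Eg: bottleneck 5, flow now 5.
Augment In→n1→Eg: bottleneck 5, flow now 10.
Augment In→n3→Eg: bottleneck 6, flow now 16.
Augment In→n1→n4→Eg: bottleneck 2, flow now 18.
Augment In→n3→n2→Eg: bottleneck 3, flow now 21.
No augmenting path remains; maximum flow = 21.
In the residual graph, reachable from In: {In, n1, n3, n4, n5}.
Min-cut edges: In→Eg (5), n1→Eg (5), n3→n2 (3), n3→Eg (6), n4→Eg (2); capacity 5 + 5 + 3 + 6 + 2 = 21.
This cut is saturated, so no flow can exceed 21.

21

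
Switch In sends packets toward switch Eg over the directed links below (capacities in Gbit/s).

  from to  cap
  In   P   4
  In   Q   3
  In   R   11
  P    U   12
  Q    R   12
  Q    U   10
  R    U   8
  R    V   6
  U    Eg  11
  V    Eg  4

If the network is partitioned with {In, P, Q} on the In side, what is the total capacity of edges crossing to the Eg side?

45

Edges leaving {In, P, Q}: In→R (11), P→U (12), Q→R (12), Q→U (10).
Cut capacity = 11 + 12 + 12 + 10 = 45.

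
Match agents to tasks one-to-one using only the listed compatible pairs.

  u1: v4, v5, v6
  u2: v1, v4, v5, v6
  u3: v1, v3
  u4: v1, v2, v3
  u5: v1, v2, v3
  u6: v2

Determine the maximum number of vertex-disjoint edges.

Unit-capacity flow: source→left, listed edges, right→sink; max matching = max flow.
Augmenting path u1→v4 (+1); matched 1.
Augmenting path u2→v1 (+1); matched 2.
Augmenting path u3→v3 (+1); matched 3.
Augmenting path u4→v2 (+1); matched 4.
Augmenting path u5→v1→u2→v5 (+1); matched 5.
No augmenting path remains; maximum matching = 5.
König certificate: {u1, u2, v1, v2, v3} is a vertex cover of size 5 (every listed pair touches it), so no matching can be larger.

5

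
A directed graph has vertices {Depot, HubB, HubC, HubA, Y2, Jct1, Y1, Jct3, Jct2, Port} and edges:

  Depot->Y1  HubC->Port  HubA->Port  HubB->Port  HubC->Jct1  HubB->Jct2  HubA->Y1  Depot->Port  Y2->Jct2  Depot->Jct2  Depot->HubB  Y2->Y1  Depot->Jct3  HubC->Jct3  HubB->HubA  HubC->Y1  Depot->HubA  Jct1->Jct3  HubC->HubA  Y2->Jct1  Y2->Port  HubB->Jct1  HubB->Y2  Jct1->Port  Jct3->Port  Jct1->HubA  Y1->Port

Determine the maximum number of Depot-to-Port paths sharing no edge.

Assign every edge capacity 1; by Menger, the answer equals the max flow.
Path Depot→Port (+1); total 1.
Path Depot→HubB→Port (+1); total 2.
Path Depot→HubA→Port (+1); total 3.
Path Depot→Y1→Port (+1); total 4.
Path Depot→Jct3→Port (+1); total 5.
No residual Depot→Port path; max flow = 5.
Certifying cut of size 5: {Depot→HubA, Depot→HubB, Depot→Jct3, Depot→Port, Depot→Y1}.

5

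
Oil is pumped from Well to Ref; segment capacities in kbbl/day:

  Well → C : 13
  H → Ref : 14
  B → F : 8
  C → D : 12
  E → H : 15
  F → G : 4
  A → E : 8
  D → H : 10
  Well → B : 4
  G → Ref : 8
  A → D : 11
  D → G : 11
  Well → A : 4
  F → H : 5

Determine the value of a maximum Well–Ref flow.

Augment Well→A→D→G→Ref: bottleneck 4, flow now 4.
Augment Well→B→F→G→Ref: bottleneck 4, flow now 8.
Augment Well→C→D→H→Ref: bottleneck 10, flow now 18.
Augment Well→C→D→A→E→H→Ref: bottleneck 2, flow now 20. (uses reverse residual edge)
No augmenting path remains; maximum flow = 20.
In the residual graph, reachable from Well: {Well, C}.
Min-cut edges: Well→A (4), Well→B (4), C→D (12); capacity 4 + 4 + 12 = 20.
This cut is saturated, so no flow can exceed 20.

20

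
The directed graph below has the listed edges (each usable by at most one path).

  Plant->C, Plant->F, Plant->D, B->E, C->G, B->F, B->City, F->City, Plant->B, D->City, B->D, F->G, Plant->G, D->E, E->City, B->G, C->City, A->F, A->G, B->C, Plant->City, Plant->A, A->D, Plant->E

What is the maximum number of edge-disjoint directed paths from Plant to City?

Assign every edge capacity 1; by Menger, the answer equals the max flow.
Path Plant→City (+1); total 1.
Path Plant→B→City (+1); total 2.
Path Plant→C→City (+1); total 3.
Path Plant→D→City (+1); total 4.
Path Plant→E→City (+1); total 5.
Path Plant→F→City (+1); total 6.
No residual Plant→City path; max flow = 6.
Certifying cut of size 6: {D→City, E→City, F→City, Plant→B, Plant→C, Plant→City}.

6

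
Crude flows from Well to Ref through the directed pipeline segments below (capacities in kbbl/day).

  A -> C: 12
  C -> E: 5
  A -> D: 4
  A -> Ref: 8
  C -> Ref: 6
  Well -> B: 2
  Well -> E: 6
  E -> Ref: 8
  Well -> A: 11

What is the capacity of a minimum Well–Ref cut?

17

Augment Well→A→Ref: bottleneck 8, flow now 8.
Augment Well→E→Ref: bottleneck 6, flow now 14.
Augment Well→A→C→Ref: bottleneck 3, flow now 17.
No augmenting path remains; maximum flow = 17.
By max-flow min-cut, the minimum cut capacity equals the max flow.
In the residual graph, reachable from Well: {Well, B}.
Min-cut edges: Well→A (11), Well→E (6); capacity 11 + 6 = 17.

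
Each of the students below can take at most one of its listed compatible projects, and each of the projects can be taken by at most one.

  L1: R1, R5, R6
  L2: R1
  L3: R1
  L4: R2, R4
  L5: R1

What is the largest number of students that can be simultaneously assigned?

Unit-capacity flow: source→left, listed edges, right→sink; max matching = max flow.
Augmenting path L1→R1 (+1); matched 1.
Augmenting path L4→R2 (+1); matched 2.
Augmenting path L2→R1→L1→R5 (+1); matched 3.
No augmenting path remains; maximum matching = 3.
König certificate: {L1, L4, R1} is a vertex cover of size 3 (every listed pair touches it), so no matching can be larger.

3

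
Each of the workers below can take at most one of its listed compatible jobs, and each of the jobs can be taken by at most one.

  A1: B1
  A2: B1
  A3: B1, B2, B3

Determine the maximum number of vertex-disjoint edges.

2

Unit-capacity flow: source→left, listed edges, right→sink; max matching = max flow.
Augmenting path A1→B1 (+1); matched 1.
Augmenting path A3→B2 (+1); matched 2.
No augmenting path remains; maximum matching = 2.
König certificate: {A3, B1} is a vertex cover of size 2 (every listed pair touches it), so no matching can be larger.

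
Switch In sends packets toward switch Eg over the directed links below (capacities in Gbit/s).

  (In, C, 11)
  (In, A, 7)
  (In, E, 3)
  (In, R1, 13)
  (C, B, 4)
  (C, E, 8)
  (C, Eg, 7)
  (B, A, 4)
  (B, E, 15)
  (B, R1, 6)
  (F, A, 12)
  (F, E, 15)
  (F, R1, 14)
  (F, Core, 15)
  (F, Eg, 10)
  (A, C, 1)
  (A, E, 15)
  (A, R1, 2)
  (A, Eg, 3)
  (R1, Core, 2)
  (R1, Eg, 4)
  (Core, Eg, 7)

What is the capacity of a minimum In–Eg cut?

Augment In→C→Eg: bottleneck 7, flow now 7.
Augment In→A→Eg: bottleneck 3, flow now 10.
Augment In→R1→Eg: bottleneck 4, flow now 14.
Augment In→R1→Core→Eg: bottleneck 2, flow now 16.
No augmenting path remains; maximum flow = 16.
By max-flow min-cut, the minimum cut capacity equals the max flow.
In the residual graph, reachable from In: {In, C, B, A, E, R1}.
Min-cut edges: C→Eg (7), A→Eg (3), R1→Core (2), R1→Eg (4); capacity 7 + 3 + 2 + 4 = 16.

16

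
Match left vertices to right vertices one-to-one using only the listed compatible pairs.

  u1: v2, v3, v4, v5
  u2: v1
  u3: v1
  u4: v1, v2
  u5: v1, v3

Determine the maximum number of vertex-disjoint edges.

4

Unit-capacity flow: source→left, listed edges, right→sink; max matching = max flow.
Augmenting path u1→v2 (+1); matched 1.
Augmenting path u2→v1 (+1); matched 2.
Augmenting path u5→v3 (+1); matched 3.
Augmenting path u4→v2→u1→v4 (+1); matched 4.
No augmenting path remains; maximum matching = 4.
König certificate: {u1, u4, u5, v1} is a vertex cover of size 4 (every listed pair touches it), so no matching can be larger.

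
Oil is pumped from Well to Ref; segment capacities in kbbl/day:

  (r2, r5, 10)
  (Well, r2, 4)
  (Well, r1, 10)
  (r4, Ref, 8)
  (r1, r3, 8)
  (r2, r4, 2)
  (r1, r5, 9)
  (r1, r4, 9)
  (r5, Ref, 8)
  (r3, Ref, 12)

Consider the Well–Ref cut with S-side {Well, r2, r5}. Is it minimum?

No — its capacity is 20, but the minimum cut has capacity 14.

Given cut capacity: 10 + 2 + 8 = 20.
Augment Well→r1→r3→Ref: bottleneck 8, flow now 8.
Augment Well→r1→r4→Ref: bottleneck 2, flow now 10.
Augment Well→r2→r4→Ref: bottleneck 2, flow now 12.
Augment Well→r2→r5→Ref: bottleneck 2, flow now 14.
No augmenting path remains; maximum flow = 14.
In the residual graph, reachable from Well: {Well}.
Min-cut edges: Well→r1 (10), Well→r2 (4); capacity 10 + 4 = 14.
Cut capacity 20 exceeds the max flow 14, so it is not minimum.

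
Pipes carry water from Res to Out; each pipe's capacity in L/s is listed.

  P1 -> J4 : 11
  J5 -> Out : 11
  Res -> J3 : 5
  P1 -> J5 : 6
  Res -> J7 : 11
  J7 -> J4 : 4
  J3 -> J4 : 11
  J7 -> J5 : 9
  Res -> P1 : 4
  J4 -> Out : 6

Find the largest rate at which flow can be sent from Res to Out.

17

Augment Res→J3→J4→Out: bottleneck 5, flow now 5.
Augment Res→P1→J5→Out: bottleneck 4, flow now 9.
Augment Res→J7→J5→Out: bottleneck 7, flow now 16.
Augment Res→J7→J4→Out: bottleneck 1, flow now 17.
No augmenting path remains; maximum flow = 17.
In the residual graph, reachable from Res: {Res, J3, P1, J7, J5, J4}.
Min-cut edges: J5→Out (11), J4→Out (6); capacity 11 + 6 = 17.
This cut is saturated, so no flow can exceed 17.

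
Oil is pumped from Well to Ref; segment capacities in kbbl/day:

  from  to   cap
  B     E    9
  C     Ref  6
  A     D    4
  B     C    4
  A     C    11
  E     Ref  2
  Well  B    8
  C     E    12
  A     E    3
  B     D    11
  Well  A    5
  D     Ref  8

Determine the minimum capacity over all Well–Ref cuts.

Augment Well→A→C→Ref: bottleneck 5, flow now 5.
Augment Well→B→C→Ref: bottleneck 1, flow now 6.
Augment Well→B→D→Ref: bottleneck 7, flow now 13.
No augmenting path remains; maximum flow = 13.
By max-flow min-cut, the minimum cut capacity equals the max flow.
In the residual graph, reachable from Well: {Well}.
Min-cut edges: Well→A (5), Well→B (8); capacity 5 + 8 = 13.

13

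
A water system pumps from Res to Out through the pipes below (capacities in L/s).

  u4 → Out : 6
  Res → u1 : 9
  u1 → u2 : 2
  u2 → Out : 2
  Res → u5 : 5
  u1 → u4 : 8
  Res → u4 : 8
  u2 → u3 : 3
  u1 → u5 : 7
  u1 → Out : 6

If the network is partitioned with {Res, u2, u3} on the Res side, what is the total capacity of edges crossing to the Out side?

Edges leaving {Res, u2, u3}: Res→u1 (9), Res→u4 (8), Res→u5 (5), u2→Out (2).
Cut capacity = 9 + 8 + 5 + 2 = 24.

24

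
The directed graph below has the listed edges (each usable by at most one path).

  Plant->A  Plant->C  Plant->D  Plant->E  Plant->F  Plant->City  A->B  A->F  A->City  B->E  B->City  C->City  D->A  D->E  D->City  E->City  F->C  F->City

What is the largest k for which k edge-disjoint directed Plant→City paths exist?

Assign every edge capacity 1; by Menger, the answer equals the max flow.
Path Plant→City (+1); total 1.
Path Plant→A→City (+1); total 2.
Path Plant→C→City (+1); total 3.
Path Plant→D→City (+1); total 4.
Path Plant→E→City (+1); total 5.
Path Plant→F→City (+1); total 6.
No residual Plant→City path; max flow = 6.
Certifying cut of size 6: {Plant→A, Plant→C, Plant→City, Plant→D, Plant→E, Plant→F}.

6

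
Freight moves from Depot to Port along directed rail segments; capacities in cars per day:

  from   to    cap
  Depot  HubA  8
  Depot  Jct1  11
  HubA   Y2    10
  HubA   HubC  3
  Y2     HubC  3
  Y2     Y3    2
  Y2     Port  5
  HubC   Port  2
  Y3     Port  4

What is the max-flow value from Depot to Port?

8

Augment Depot→HubA→Y2→Port: bottleneck 5, flow now 5.
Augment Depot→HubA→HubC→Port: bottleneck 2, flow now 7.
Augment Depot→HubA→Y2→Y3→Port: bottleneck 1, flow now 8.
No augmenting path remains; maximum flow = 8.
In the residual graph, reachable from Depot: {Depot, Jct1}.
Min-cut edges: Depot→HubA (8); capacity 8 = 8.
This cut is saturated, so no flow can exceed 8.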